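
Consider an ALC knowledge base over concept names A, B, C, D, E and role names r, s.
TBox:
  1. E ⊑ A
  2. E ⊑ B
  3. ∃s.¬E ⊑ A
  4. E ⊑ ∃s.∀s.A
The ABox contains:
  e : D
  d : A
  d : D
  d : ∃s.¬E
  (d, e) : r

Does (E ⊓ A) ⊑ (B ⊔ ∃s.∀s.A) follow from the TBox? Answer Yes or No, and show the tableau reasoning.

1. (E ⊓ A) ⊑ (B ⊔ ∃s.∀s.A)  ⇔  ((E ⊓ A) ⊓ (¬B ⊓ ∀s.∃s.¬A)) unsat w.r.t. T
   all branches close; clash {B, ¬B} at x₀
2. Hence (E ⊓ A) ⊑ (B ⊔ ∃s.∀s.A): entailed.

Yes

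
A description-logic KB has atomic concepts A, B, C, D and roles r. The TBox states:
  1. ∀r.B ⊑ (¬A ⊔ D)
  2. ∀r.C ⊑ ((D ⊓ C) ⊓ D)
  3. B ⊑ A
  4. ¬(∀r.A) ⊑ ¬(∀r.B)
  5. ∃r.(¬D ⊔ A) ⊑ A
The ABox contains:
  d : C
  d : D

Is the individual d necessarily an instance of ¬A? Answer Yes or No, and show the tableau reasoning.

No

1. d : ¬A?  L(d) = {C, D} ∪ {A}
   open: L(d) ⊇ {A, C, D, ∀r.A, ∃r.¬B, …} (+ ∃-successors) — d ∉ ¬A possible
2. Hence d : ¬A: not entailed.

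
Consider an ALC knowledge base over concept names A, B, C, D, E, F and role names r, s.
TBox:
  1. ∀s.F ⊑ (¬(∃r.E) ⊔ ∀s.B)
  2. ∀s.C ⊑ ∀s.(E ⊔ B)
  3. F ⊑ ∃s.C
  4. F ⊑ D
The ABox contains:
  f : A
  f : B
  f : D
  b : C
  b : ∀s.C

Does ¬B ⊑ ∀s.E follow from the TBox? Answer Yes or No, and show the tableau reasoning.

1. ¬B ⊑ ∀s.E  ⇔  (¬B ⊓ ∃s.¬E) unsat w.r.t. T
   open: L(x₀) ⊇ {¬B, ¬F, ∃s.¬C, ∃s.¬E, ∃s.¬F} (+ ∃-successors)
2. Hence ¬B ⊑ ∀s.E: not entailed.

No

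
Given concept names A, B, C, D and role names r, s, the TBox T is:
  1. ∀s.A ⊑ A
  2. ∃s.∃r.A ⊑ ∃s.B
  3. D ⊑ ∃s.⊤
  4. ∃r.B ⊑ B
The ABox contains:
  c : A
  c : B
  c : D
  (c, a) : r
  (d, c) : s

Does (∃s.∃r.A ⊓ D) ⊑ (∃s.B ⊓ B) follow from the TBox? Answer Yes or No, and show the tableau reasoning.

1. (∃s.∃r.A ⊓ D) ⊑ (∃s.B ⊓ B)  ⇔  ((∃s.∃r.A ⊓ D) ⊓ (∀s.¬B ⊔ ¬B)) unsat w.r.t. T
   apply at x₀: ∃s.∃r.A⊑∃s.B; D⊑∃s.⊤
   open: L(x₀) ⊇ {D, ¬B, ∀r.¬B, ∃s.B, ∃s.¬A, …} (+ ∃-successors)
2. Hence (∃s.∃r.A ⊓ D) ⊑ (∃s.B ⊓ B): not entailed.

No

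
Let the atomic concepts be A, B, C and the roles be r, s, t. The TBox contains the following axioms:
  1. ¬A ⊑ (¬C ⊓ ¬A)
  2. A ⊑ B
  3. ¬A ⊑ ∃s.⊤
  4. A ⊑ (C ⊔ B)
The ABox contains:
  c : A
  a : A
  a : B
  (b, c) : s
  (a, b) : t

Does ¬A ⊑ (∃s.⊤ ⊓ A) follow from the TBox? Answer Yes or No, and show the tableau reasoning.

1. ¬A ⊑ (∃s.⊤ ⊓ A)  ⇔  (¬A ⊓ (∀s.⊥ ⊔ ¬A)) unsat w.r.t. T
   apply at x₀: ¬A⊑(¬C ⊓ ¬A); ¬A⊑∃s.⊤
   open: L(x₀) ⊇ {¬A, ¬C, ∃s.⊤} (+ ∃-successors)
2. Hence ¬A ⊑ (∃s.⊤ ⊓ A): not entailed.

No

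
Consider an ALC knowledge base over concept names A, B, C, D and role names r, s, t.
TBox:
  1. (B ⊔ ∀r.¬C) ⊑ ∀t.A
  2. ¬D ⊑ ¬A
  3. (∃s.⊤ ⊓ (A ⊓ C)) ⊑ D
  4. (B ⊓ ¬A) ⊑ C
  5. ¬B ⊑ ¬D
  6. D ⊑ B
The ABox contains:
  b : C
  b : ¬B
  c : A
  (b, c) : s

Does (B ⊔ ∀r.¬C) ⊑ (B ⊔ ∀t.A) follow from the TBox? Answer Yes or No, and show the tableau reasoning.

1. (B ⊔ ∀r.¬C) ⊑ (B ⊔ ∀t.A)  ⇔  ((B ⊔ ∀r.¬C) ⊓ (¬B ⊓ ∃t.¬A)) unsat w.r.t. T
   all branches close; clash {D, ¬D} at x₀
2. Hence (B ⊔ ∀r.¬C) ⊑ (B ⊔ ∀t.A): entailed.

Yes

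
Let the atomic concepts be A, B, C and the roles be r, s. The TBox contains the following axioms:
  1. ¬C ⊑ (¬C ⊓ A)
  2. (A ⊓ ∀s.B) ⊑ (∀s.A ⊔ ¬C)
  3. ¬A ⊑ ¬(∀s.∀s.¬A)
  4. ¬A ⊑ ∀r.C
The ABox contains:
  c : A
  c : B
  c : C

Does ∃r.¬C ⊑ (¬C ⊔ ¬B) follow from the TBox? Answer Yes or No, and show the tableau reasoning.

1. ∃r.¬C ⊑ (¬C ⊔ ¬B)  ⇔  (∃r.¬C ⊓ (C ⊓ B)) unsat w.r.t. T
   open: L(x₀) ⊇ {A, B, C, ∃r.¬C, ∃s.¬B} (+ ∃-successors)
2. Hence ∃r.¬C ⊑ (¬C ⊔ ¬B): not entailed.

No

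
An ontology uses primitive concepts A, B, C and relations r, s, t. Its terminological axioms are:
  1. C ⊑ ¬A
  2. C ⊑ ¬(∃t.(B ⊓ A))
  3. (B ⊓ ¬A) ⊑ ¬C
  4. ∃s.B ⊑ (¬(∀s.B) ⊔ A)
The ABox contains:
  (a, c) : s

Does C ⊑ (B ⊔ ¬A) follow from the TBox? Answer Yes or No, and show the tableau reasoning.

Yes

1. C ⊑ (B ⊔ ¬A)  ⇔  (C ⊓ (¬B ⊓ A)) unsat w.r.t. T
   all branches close; clash {A, ¬A} at x₀
2. Hence C ⊑ (B ⊔ ¬A): entailed.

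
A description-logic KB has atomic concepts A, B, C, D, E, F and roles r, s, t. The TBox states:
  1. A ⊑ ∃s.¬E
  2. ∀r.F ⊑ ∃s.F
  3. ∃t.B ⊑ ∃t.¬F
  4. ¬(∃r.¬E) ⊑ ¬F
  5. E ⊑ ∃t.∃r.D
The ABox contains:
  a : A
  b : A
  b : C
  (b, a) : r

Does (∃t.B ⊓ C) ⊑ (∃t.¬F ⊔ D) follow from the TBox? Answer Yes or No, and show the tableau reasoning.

1. (∃t.B ⊓ C) ⊑ (∃t.¬F ⊔ D)  ⇔  ((∃t.B ⊓ C) ⊓ (∀t.F ⊓ ¬D)) unsat w.r.t. T
   all branches close; clash {F, ¬F} at an ∃-successor
2. Hence (∃t.B ⊓ C) ⊑ (∃t.¬F ⊔ D): entailed.

Yes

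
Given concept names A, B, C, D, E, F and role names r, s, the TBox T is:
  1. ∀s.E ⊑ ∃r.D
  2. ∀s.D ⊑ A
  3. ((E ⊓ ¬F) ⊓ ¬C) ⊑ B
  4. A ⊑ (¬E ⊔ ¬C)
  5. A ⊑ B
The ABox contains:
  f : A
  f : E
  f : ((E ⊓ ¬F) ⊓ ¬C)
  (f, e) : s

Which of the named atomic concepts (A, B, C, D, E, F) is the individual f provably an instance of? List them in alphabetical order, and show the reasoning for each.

{A, B, E}

1. f : A?  L(f) = {A, E, ((E ⊓ ¬F) ⊓ ¬C)} ∪ {¬A}
   clash {A, ¬A} at f — f ∈ A
2. f : B?  L(f) = {A, E, ((E ⊓ ¬F) ⊓ ¬C)} ∪ {¬B}
   clash {B, ¬B} at f — f ∈ B
3. f : C?  L(f) = {A, E, ((E ⊓ ¬F) ⊓ ¬C)} ∪ {¬C}
   apply at f: ((E ⊓ ¬F) ⊓ ¬C)⊑B; A⊑(¬E ⊔ ¬C); A⊑B
   open: L(f) ⊇ {A, B, E, ¬C, ¬F, …} (+ ∃-successors) — f ∉ C possible
4. f : D?  L(f) = {A, E, ((E ⊓ ¬F) ⊓ ¬C)} ∪ {¬D}
   apply at f: ((E ⊓ ¬F) ⊓ ¬C)⊑B; A⊑(¬E ⊔ ¬C); A⊑B
   open: L(f) ⊇ {A, B, E, ¬C, ¬D, …} (+ ∃-successors) — f ∉ D possible
5. f : E?  L(f) = {A, E, ((E ⊓ ¬F) ⊓ ¬C)} ∪ {¬E}
   clash {E, ¬E} at f — f ∈ E
6. f : F?  L(f) = {A, E, ((E ⊓ ¬F) ⊓ ¬C)} ∪ {¬F}
   apply at f: ((E ⊓ ¬F) ⊓ ¬C)⊑B; A⊑(¬E ⊔ ¬C); A⊑B
   open: L(f) ⊇ {A, B, E, ¬C, ¬F, …} (+ ∃-successors) — f ∉ F possible
7. Entailed for f: {A, B, E}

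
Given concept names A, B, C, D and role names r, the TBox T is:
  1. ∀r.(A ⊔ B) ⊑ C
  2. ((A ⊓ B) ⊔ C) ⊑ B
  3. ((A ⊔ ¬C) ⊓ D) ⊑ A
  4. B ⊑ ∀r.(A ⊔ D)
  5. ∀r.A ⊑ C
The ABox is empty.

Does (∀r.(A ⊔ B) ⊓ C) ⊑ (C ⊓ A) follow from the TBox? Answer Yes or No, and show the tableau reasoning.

1. (∀r.(A ⊔ B) ⊓ C) ⊑ (C ⊓ A)  ⇔  ((∀r.(A ⊔ B) ⊓ C) ⊓ (¬C ⊔ ¬A)) unsat w.r.t. T
   open: L(x₀) ⊇ {B, C, ¬A, ∀r.(A ⊔ B), ∀r.(A ⊔ D)}
2. Hence (∀r.(A ⊔ B) ⊓ C) ⊑ (C ⊓ A): not entailed.

No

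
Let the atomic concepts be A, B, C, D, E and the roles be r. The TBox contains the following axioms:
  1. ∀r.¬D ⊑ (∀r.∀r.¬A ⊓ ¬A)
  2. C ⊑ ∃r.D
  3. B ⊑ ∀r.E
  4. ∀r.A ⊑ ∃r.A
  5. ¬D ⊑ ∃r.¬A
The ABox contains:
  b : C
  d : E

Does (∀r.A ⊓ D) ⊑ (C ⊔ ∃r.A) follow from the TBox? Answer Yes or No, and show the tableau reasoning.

1. (∀r.A ⊓ D) ⊑ (C ⊔ ∃r.A)  ⇔  ((∀r.A ⊓ D) ⊓ (¬C ⊓ ∀r.¬A)) unsat w.r.t. T
   all branches close; clash {A, ¬A} at an ∃-successor
2. Hence (∀r.A ⊓ D) ⊑ (C ⊔ ∃r.A): entailed.

Yes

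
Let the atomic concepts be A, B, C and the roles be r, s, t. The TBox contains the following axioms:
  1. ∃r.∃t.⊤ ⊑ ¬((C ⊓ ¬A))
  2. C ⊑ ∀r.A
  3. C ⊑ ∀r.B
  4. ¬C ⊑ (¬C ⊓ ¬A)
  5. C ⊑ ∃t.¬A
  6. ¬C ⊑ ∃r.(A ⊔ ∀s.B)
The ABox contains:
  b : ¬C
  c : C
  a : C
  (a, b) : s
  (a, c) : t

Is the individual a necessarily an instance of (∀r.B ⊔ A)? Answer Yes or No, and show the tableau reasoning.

1. a : (∀r.B ⊔ A)?  L(a) = {C} ∪ {(∃r.¬B ⊓ ¬A)}
   clash {A, ¬A} at a — a ∈ (∀r.B ⊔ A)
2. Hence a : (∀r.B ⊔ A): entailed.

Yes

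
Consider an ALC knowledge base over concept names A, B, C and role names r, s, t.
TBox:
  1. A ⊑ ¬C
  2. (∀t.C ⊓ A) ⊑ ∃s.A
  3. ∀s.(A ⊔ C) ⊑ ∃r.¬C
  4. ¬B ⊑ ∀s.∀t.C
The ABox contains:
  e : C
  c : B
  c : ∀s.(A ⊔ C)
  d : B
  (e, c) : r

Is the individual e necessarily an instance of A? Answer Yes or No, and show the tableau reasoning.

No

1. e : A?  L(e) = {C} ∪ {¬A}
   open: L(e) ⊇ {B, C, ¬A, ∃s.(¬A ⊓ ¬C)} (+ ∃-successors) — e ∉ A possible
2. Hence e : A: not entailed.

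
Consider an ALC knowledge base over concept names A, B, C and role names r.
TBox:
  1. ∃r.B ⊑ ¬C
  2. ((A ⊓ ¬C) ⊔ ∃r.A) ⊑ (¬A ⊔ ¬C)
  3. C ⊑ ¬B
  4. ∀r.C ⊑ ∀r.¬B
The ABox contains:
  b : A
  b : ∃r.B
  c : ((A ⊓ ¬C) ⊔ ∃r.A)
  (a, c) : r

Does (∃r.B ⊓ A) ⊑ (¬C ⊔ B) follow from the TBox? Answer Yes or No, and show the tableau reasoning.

Yes

1. (∃r.B ⊓ A) ⊑ (¬C ⊔ B)  ⇔  ((∃r.B ⊓ A) ⊓ (C ⊓ ¬B)) unsat w.r.t. T
   all branches close; clash {C, ¬C} at x₀
2. Hence (∃r.B ⊓ A) ⊑ (¬C ⊔ B): entailed.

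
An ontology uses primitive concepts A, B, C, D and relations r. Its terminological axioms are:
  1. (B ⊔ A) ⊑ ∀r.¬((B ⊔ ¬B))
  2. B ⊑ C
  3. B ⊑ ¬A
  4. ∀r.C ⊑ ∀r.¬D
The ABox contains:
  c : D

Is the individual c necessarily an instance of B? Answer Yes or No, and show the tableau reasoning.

1. c : B?  L(c) = {D} ∪ {¬B}
   open: L(c) ⊇ {D, ¬A, ¬B, ∃r.¬C} (+ ∃-successors) — c ∉ B possible
2. Hence c : B: not entailed.

No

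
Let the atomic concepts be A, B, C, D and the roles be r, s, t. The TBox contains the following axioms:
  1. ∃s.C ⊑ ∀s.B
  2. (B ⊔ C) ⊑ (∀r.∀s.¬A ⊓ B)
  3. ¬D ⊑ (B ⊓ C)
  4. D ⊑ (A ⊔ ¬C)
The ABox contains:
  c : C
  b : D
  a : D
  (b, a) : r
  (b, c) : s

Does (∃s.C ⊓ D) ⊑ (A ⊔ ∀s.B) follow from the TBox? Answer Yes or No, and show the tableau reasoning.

Yes

1. (∃s.C ⊓ D) ⊑ (A ⊔ ∀s.B)  ⇔  ((∃s.C ⊓ D) ⊓ (¬A ⊓ ∃s.¬B)) unsat w.r.t. T
   all branches close; clash {B, ¬B} at an ∃-successor
2. Hence (∃s.C ⊓ D) ⊑ (A ⊔ ∀s.B): entailed.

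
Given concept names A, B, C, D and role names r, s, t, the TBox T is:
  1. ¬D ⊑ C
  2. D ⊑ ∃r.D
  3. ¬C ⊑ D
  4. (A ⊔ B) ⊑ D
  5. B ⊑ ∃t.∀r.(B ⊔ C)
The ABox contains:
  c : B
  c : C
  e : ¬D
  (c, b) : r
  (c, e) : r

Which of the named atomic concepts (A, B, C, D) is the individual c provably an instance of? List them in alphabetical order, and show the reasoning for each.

{B, C, D}

1. c : A?  L(c) = {B, C} ∪ {¬A}
   apply at c: B⊑∃t.∀r.(B ⊔ C)
   open: L(c) ⊇ {B, C, D, ¬A, ∃r.D, …} (+ ∃-successors) — c ∉ A possible
2. c : B?  L(c) = {B, C} ∪ {¬B}
   clash {B, ¬B} at c — c ∈ B
3. c : C?  L(c) = {B, C} ∪ {¬C}
   clash {C, ¬C} at c — c ∈ C
4. c : D?  L(c) = {B, C} ∪ {¬D}
   clash {D, ¬D} at c — c ∈ D
5. Entailed for c: {B, C, D}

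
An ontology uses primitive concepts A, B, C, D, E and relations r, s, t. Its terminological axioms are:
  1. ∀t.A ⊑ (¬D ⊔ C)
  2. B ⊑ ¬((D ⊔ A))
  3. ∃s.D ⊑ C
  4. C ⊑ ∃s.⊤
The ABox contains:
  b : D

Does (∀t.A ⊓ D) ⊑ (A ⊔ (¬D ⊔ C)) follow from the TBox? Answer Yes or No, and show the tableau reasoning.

Yes

1. (∀t.A ⊓ D) ⊑ (A ⊔ (¬D ⊔ C))  ⇔  ((∀t.A ⊓ D) ⊓ (¬A ⊓ (D ⊓ ¬C))) unsat w.r.t. T
   all branches close; clash {D, ¬D} at x₀
2. Hence (∀t.A ⊓ D) ⊑ (A ⊔ (¬D ⊔ C)): entailed.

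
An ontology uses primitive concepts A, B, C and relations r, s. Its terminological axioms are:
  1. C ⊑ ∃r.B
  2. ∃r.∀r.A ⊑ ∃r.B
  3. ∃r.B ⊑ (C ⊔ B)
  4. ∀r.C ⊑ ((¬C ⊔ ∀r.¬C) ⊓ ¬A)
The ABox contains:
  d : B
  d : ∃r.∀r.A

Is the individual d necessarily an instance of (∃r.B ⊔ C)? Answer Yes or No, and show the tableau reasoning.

Yes

1. d : (∃r.B ⊔ C)?  L(d) = {B, ∃r.∀r.A} ∪ {(∀r.¬B ⊓ ¬C)}
   clash {B, ¬B} at an ∃-successor — d ∈ (∃r.B ⊔ C)
2. Hence d : (∃r.B ⊔ C): entailed.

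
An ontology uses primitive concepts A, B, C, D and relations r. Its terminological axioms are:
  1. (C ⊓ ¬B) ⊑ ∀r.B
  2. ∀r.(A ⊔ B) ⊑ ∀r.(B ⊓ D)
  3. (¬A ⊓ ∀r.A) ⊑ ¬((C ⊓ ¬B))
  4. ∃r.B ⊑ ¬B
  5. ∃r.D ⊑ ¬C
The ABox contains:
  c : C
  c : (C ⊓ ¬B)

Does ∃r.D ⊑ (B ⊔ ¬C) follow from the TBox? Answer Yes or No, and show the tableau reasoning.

Yes

1. ∃r.D ⊑ (B ⊔ ¬C)  ⇔  (∃r.D ⊓ (¬B ⊓ C)) unsat w.r.t. T
   all branches close; clash {C, ¬C} at x₀
2. Hence ∃r.D ⊑ (B ⊔ ¬C): entailed.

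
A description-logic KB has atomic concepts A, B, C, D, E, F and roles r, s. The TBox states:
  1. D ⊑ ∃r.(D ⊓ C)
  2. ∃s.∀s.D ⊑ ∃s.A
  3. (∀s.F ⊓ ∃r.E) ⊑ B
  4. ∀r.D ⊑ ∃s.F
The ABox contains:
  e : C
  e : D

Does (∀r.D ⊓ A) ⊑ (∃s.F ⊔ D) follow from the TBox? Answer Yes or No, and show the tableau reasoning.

Yes

1. (∀r.D ⊓ A) ⊑ (∃s.F ⊔ D)  ⇔  ((∀r.D ⊓ A) ⊓ (∀s.¬F ⊓ ¬D)) unsat w.r.t. T
   all branches close; clash {F, ¬F} at an ∃-successor
2. Hence (∀r.D ⊓ A) ⊑ (∃s.F ⊔ D): entailed.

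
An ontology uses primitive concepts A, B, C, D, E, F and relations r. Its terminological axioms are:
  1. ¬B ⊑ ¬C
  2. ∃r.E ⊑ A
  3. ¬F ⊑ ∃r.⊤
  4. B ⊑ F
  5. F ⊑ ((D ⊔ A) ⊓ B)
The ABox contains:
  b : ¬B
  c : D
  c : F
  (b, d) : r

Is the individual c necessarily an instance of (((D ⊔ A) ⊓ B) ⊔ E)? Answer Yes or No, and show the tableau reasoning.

Yes

1. c : (((D ⊔ A) ⊓ B) ⊔ E)?  L(c) = {D, F} ∪ {(((¬D ⊓ ¬A) ⊔ ¬B) ⊓ ¬E)}
   clash {B, ¬B} at c — c ∈ (((D ⊔ A) ⊓ B) ⊔ E)
2. Hence c : (((D ⊔ A) ⊓ B) ⊔ E): entailed.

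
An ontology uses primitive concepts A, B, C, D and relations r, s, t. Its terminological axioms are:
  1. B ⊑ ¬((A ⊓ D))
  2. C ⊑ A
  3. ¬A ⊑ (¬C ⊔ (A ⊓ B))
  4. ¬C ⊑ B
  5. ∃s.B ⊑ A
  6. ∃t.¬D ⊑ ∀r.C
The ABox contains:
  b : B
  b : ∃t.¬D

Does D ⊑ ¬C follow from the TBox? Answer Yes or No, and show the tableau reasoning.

No

1. D ⊑ ¬C  ⇔  (D ⊓ C) unsat w.r.t. T
   apply at x₀: C⊑A
   open: L(x₀) ⊇ {A, C, D, ¬B, ∀t.D}
2. Hence D ⊑ ¬C: not entailed.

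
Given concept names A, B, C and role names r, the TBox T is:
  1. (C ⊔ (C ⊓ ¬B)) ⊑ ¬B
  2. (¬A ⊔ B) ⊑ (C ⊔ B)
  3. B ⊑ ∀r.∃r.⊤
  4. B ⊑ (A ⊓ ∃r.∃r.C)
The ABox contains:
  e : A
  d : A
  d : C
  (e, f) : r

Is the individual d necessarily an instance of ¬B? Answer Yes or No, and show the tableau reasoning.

Yes

1. d : ¬B?  L(d) = {A, C} ∪ {B}
   clash {B, ¬B} at d — d ∈ ¬B
2. Hence d : ¬B: entailed.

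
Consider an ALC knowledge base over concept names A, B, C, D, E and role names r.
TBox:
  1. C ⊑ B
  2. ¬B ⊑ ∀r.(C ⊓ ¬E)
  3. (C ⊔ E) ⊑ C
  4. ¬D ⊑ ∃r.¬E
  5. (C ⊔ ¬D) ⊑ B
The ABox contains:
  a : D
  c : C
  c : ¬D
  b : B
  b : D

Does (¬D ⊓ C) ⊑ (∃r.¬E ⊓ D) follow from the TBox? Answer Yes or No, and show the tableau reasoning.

No

1. (¬D ⊓ C) ⊑ (∃r.¬E ⊓ D)  ⇔  ((¬D ⊓ C) ⊓ (∀r.E ⊔ ¬D)) unsat w.r.t. T
   apply at x₀: C⊑B; ¬D⊑∃r.¬E
   open: L(x₀) ⊇ {B, C, ¬D, ∃r.¬E} (+ ∃-successors)
2. Hence (¬D ⊓ C) ⊑ (∃r.¬E ⊓ D): not entailed.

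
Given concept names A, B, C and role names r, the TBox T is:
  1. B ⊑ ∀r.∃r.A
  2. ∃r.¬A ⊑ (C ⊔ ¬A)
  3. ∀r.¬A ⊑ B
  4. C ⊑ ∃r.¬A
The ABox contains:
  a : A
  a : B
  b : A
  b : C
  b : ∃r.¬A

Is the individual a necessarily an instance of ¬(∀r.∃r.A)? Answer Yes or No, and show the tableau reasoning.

1. a : ¬(∀r.∃r.A)?  L(a) = {A, B} ∪ {∀r.∃r.A}
   open: L(a) ⊇ {A, B, ¬C, ∀r.A, ∀r.∃r.A} — a ∉ ¬(∀r.∃r.A) possible
2. Hence a : ¬(∀r.∃r.A): not entailed.

No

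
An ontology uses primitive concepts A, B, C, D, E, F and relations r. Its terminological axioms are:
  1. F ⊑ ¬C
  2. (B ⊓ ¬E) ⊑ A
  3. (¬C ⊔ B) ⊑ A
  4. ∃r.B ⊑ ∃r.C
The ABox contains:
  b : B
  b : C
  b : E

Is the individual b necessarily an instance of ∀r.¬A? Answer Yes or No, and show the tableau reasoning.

1. b : ∀r.¬A?  L(b) = {B, C, E} ∪ {∃r.A}
   open: L(b) ⊇ {A, B, C, E, ¬F, …} (+ ∃-successors) — b ∉ ∀r.¬A possible
2. Hence b : ∀r.¬A: not entailed.

No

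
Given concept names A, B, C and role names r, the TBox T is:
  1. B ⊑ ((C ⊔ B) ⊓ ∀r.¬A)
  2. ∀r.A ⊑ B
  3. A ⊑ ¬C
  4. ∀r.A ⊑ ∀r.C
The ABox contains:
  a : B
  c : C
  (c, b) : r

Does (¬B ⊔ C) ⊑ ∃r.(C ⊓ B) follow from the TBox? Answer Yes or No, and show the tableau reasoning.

No

1. (¬B ⊔ C) ⊑ ∃r.(C ⊓ B)  ⇔  ((¬B ⊔ C) ⊓ ∀r.(¬C ⊔ ¬B)) unsat w.r.t. T
   open: L(x₀) ⊇ {¬A, ¬B, ∀r.(¬C ⊔ ¬B), ∃r.¬A} (+ ∃-successors)
2. Hence (¬B ⊔ C) ⊑ ∃r.(C ⊓ B): not entailed.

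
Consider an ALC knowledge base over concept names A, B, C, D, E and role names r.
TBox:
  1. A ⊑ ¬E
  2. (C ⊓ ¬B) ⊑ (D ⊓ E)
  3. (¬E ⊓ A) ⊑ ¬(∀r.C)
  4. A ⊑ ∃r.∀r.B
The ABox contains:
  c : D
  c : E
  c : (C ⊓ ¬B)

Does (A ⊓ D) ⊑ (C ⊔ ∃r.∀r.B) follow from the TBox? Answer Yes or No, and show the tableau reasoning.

Yes

1. (A ⊓ D) ⊑ (C ⊔ ∃r.∀r.B)  ⇔  ((A ⊓ D) ⊓ (¬C ⊓ ∀r.∃r.¬B)) unsat w.r.t. T
   all branches close; clash {E, ¬E} at x₀
2. Hence (A ⊓ D) ⊑ (C ⊔ ∃r.∀r.B): entailed.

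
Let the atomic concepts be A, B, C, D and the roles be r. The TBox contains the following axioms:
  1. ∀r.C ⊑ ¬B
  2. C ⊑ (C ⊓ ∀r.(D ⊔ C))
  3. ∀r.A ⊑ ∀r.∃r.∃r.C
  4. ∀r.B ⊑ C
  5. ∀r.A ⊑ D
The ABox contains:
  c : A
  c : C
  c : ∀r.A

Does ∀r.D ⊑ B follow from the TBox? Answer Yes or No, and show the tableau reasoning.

1. ∀r.D ⊑ B  ⇔  (∀r.D ⊓ ¬B) unsat w.r.t. T
   open: L(x₀) ⊇ {¬B, ¬C, ∀r.D, ∃r.¬A, ∃r.¬B} (+ ∃-successors)
2. Hence ∀r.D ⊑ B: not entailed.

No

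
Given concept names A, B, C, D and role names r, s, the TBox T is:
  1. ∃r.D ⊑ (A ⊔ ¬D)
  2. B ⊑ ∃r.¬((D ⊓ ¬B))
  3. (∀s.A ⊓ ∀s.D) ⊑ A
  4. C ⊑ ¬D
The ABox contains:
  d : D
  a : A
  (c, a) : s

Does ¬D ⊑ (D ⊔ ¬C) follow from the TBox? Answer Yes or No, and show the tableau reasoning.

1. ¬D ⊑ (D ⊔ ¬C)  ⇔  (¬D ⊓ (¬D ⊓ C)) unsat w.r.t. T
   open: L(x₀) ⊇ {C, ¬B, ¬D, ∀r.¬D, ∃s.¬A} (+ ∃-successors)
2. Hence ¬D ⊑ (D ⊔ ¬C): not entailed.

No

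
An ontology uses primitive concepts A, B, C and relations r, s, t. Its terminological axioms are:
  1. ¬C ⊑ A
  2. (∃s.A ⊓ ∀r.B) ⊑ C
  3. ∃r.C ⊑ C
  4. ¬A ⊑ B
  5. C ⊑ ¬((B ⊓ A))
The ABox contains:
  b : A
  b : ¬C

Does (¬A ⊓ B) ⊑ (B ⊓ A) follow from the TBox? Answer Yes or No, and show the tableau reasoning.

1. (¬A ⊓ B) ⊑ (B ⊓ A)  ⇔  ((¬A ⊓ B) ⊓ (¬B ⊔ ¬A)) unsat w.r.t. T
   open: L(x₀) ⊇ {B, C, ¬A}
2. Hence (¬A ⊓ B) ⊑ (B ⊓ A): not entailed.

No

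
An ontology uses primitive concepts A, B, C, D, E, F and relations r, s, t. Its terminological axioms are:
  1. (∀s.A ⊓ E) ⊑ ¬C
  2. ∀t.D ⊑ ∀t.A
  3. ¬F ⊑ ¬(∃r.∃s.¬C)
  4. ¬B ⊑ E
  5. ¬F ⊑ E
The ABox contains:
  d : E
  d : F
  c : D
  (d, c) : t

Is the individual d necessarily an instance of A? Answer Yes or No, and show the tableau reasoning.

1. d : A?  L(d) = {E, F} ∪ {¬A}
   open: L(d) ⊇ {E, F, ¬A, ∃s.¬A, ∃t.¬D} (+ ∃-successors) — d ∉ A possible
2. Hence d : A: not entailed.

No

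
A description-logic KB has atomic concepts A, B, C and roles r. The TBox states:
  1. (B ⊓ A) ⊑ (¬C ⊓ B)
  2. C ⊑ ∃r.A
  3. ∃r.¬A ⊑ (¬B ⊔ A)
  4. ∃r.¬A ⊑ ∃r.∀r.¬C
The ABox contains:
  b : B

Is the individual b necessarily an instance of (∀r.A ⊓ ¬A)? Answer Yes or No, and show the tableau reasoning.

No

1. b : (∀r.A ⊓ ¬A)?  L(b) = {B} ∪ {(∃r.¬A ⊔ A)}
   open: L(b) ⊇ {A, B, ¬C, ∀r.A} — b ∉ (∀r.A ⊓ ¬A) possible
2. Hence b : (∀r.A ⊓ ¬A): not entailed.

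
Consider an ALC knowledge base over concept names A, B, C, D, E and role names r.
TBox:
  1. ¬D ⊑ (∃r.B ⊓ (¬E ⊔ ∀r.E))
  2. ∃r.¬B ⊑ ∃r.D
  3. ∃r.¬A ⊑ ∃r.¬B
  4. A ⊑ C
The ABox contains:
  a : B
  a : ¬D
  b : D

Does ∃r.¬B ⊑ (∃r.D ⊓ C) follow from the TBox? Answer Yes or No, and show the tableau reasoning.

No

1. ∃r.¬B ⊑ (∃r.D ⊓ C)  ⇔  (∃r.¬B ⊓ (∀r.¬D ⊔ ¬C)) unsat w.r.t. T
   apply at x₀: ∃r.¬B⊑∃r.D
   open: L(x₀) ⊇ {D, ¬A, ¬C, ∃r.D, ∃r.¬B} (+ ∃-successors)
2. Hence ∃r.¬B ⊑ (∃r.D ⊓ C): not entailed.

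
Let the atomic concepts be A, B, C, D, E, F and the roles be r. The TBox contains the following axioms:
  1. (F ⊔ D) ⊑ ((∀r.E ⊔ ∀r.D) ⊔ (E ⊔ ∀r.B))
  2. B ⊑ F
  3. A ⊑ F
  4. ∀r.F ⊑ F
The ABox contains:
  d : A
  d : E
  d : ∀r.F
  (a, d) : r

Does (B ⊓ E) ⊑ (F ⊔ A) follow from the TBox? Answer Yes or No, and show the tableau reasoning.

1. (B ⊓ E) ⊑ (F ⊔ A)  ⇔  ((B ⊓ E) ⊓ (¬F ⊓ ¬A)) unsat w.r.t. T
   all branches close; clash {F, ¬F} at x₀
2. Hence (B ⊓ E) ⊑ (F ⊔ A): entailed.

Yes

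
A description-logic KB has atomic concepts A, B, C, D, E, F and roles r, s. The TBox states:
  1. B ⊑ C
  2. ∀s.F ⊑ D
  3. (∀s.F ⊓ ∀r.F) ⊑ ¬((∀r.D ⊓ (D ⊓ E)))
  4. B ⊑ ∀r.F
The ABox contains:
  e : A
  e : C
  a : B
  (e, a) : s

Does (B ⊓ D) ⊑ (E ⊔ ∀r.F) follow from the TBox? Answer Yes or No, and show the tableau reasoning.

Yes

1. (B ⊓ D) ⊑ (E ⊔ ∀r.F)  ⇔  ((B ⊓ D) ⊓ (¬E ⊓ ∃r.¬F)) unsat w.r.t. T
   all branches close; clash {F, ¬F} at an ∃-successor
2. Hence (B ⊓ D) ⊑ (E ⊔ ∀r.F): entailed.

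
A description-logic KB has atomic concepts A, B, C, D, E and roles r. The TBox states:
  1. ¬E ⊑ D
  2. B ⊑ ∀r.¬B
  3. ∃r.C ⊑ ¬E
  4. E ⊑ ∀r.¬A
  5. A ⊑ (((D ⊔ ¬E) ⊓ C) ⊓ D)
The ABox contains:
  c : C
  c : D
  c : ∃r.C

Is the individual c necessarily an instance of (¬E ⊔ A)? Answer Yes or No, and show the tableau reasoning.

1. c : (¬E ⊔ A)?  L(c) = {C, D, ∃r.C} ∪ {(E ⊓ ¬A)}
   clash {E, ¬E} at c — c ∈ (¬E ⊔ A)
2. Hence c : (¬E ⊔ A): entailed.

Yes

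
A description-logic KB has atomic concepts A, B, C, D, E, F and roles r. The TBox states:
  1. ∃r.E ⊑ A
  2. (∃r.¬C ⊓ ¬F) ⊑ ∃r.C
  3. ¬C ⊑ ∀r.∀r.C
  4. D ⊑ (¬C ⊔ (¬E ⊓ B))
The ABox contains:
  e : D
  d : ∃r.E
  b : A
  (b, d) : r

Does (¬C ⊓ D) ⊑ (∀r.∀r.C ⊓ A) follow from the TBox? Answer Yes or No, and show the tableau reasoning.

1. (¬C ⊓ D) ⊑ (∀r.∀r.C ⊓ A)  ⇔  ((¬C ⊓ D) ⊓ (∃r.∃r.¬C ⊔ ¬A)) unsat w.r.t. T
   apply at x₀: ¬C⊑∀r.∀r.C; D⊑(¬C ⊔ (¬E ⊓ B))
   open: L(x₀) ⊇ {D, ¬A, ¬C, ∀r.C, ∀r.¬E, …}
2. Hence (¬C ⊓ D) ⊑ (∀r.∀r.C ⊓ A): not entailed.

No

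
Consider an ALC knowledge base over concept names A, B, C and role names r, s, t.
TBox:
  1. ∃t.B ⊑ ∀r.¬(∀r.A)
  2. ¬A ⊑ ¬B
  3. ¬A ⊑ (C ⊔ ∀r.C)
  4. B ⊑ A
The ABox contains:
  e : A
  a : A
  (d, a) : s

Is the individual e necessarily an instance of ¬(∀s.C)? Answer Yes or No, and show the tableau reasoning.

No

1. e : ¬(∀s.C)?  L(e) = {A} ∪ {∀s.C}
   open: L(e) ⊇ {A, ∀s.C, ∀t.¬B} — e ∉ ¬(∀s.C) possible
2. Hence e : ¬(∀s.C): not entailed.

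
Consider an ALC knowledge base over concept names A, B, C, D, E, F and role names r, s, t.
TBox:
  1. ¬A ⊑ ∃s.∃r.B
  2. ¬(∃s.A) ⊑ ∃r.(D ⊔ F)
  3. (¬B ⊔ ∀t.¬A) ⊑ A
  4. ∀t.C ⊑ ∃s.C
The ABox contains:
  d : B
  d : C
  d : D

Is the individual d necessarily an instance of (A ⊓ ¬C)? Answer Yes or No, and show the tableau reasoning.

No

1. d : (A ⊓ ¬C)?  L(d) = {B, C, D} ∪ {(¬A ⊔ C)}
   open: L(d) ⊇ {A, B, C, D, ∃s.A, …} (+ ∃-successors) — d ∉ (A ⊓ ¬C) possible
2. Hence d : (A ⊓ ¬C): not entailed.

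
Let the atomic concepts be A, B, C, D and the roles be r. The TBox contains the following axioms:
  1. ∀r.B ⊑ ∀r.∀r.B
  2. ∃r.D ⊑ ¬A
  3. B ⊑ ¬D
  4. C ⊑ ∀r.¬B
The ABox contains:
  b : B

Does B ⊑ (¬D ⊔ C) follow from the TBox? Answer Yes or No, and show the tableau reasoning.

Yes

1. B ⊑ (¬D ⊔ C)  ⇔  (B ⊓ (D ⊓ ¬C)) unsat w.r.t. T
   all branches close; clash {D, ¬D} at x₀
2. Hence B ⊑ (¬D ⊔ C): entailed.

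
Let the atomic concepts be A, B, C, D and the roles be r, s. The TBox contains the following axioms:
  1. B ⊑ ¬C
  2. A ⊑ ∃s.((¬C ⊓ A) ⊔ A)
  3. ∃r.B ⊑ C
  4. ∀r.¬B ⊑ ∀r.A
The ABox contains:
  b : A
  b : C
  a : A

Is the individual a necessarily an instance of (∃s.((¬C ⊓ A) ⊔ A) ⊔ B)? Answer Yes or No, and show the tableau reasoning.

1. a : (∃s.((¬C ⊓ A) ⊔ A) ⊔ B)?  L(a) = {A} ∪ {(∀s.((C ⊔ ¬A) ⊓ ¬A) ⊓ ¬B)}
   clash {A, ¬A} at an ∃-successor — a ∈ (∃s.((¬C ⊓ A) ⊔ A) ⊔ B)
2. Hence a : (∃s.((¬C ⊓ A) ⊔ A) ⊔ B): entailed.

Yes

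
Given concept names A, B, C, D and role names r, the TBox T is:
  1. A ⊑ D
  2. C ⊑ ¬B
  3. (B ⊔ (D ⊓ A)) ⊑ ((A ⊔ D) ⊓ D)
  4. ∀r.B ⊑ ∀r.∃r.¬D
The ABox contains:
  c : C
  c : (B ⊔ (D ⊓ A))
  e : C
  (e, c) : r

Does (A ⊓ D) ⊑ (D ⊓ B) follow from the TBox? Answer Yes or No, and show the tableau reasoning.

1. (A ⊓ D) ⊑ (D ⊓ B)  ⇔  ((A ⊓ D) ⊓ (¬D ⊔ ¬B)) unsat w.r.t. T
   open: L(x₀) ⊇ {A, D, ¬B, ¬C, ∃r.¬B} (+ ∃-successors)
2. Hence (A ⊓ D) ⊑ (D ⊓ B): not entailed.

No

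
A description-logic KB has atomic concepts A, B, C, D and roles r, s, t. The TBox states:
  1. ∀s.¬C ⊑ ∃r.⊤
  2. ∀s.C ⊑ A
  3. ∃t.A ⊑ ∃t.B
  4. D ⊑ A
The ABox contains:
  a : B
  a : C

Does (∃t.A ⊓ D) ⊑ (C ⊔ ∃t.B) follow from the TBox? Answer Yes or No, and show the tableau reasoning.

Yes

1. (∃t.A ⊓ D) ⊑ (C ⊔ ∃t.B)  ⇔  ((∃t.A ⊓ D) ⊓ (¬C ⊓ ∀t.¬B)) unsat w.r.t. T
   all branches close; clash {B, ¬B} at an ∃-successor
2. Hence (∃t.A ⊓ D) ⊑ (C ⊔ ∃t.B): entailed.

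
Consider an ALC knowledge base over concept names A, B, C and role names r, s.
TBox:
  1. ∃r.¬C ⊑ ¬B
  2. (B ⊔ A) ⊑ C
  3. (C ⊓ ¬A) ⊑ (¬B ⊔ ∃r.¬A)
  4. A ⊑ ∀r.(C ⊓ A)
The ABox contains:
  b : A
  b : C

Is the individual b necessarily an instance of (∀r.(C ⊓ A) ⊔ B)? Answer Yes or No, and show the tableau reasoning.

Yes

1. b : (∀r.(C ⊓ A) ⊔ B)?  L(b) = {A, C} ∪ {(∃r.(¬C ⊔ ¬A) ⊓ ¬B)}
   clash {A, ¬A} at an ∃-successor — b ∈ (∀r.(C ⊓ A) ⊔ B)
2. Hence b : (∀r.(C ⊓ A) ⊔ B): entailed.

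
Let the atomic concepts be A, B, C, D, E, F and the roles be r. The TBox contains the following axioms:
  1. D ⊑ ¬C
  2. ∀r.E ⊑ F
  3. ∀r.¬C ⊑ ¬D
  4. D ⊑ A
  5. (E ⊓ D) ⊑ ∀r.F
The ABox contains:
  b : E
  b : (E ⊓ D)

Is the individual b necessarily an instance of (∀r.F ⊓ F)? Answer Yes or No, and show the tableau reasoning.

1. b : (∀r.F ⊓ F)?  L(b) = {E, (E ⊓ D)} ∪ {(∃r.¬F ⊔ ¬F)}
   apply at b: D⊑¬C; D⊑A; (E ⊓ D)⊑∀r.F
   open: L(b) ⊇ {A, D, E, ¬C, ¬F, …} (+ ∃-successors) — b ∉ (∀r.F ⊓ F) possible
2. Hence b : (∀r.F ⊓ F): not entailed.

No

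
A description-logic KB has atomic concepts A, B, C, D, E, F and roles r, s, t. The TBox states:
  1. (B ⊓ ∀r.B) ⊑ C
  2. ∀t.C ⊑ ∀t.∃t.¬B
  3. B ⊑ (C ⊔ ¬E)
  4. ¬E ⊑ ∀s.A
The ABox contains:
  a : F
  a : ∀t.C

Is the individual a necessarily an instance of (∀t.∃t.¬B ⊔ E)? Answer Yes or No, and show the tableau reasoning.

1. a : (∀t.∃t.¬B ⊔ E)?  L(a) = {F, ∀t.C} ∪ {(∃t.∀t.B ⊓ ¬E)}
   clash {B, ¬B} at an ∃-successor — a ∈ (∀t.∃t.¬B ⊔ E)
2. Hence a : (∀t.∃t.¬B ⊔ E): entailed.

Yes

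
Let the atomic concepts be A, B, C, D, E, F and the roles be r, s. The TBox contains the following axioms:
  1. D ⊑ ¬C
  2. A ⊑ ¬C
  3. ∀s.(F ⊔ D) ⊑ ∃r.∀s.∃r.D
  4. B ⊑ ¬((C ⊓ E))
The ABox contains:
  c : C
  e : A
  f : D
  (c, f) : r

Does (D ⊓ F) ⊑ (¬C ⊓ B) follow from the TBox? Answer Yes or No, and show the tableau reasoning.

1. (D ⊓ F) ⊑ (¬C ⊓ B)  ⇔  ((D ⊓ F) ⊓ (C ⊔ ¬B)) unsat w.r.t. T
   apply at x₀: D⊑¬C
   open: L(x₀) ⊇ {D, F, ¬A, ¬B, ¬C, …} (+ ∃-successors)
2. Hence (D ⊓ F) ⊑ (¬C ⊓ B): not entailed.

No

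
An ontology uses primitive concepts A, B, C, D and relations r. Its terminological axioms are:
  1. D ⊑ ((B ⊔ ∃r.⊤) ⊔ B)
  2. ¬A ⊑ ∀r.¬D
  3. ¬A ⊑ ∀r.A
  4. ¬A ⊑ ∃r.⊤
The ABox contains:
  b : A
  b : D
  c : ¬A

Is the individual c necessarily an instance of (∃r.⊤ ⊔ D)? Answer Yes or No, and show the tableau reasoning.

Yes

1. c : (∃r.⊤ ⊔ D)?  L(c) = {¬A} ∪ {(∀r.⊥ ⊓ ¬D)}
   clash ⊥ at an ∃-successor — c ∈ (∃r.⊤ ⊔ D)
2. Hence c : (∃r.⊤ ⊔ D): entailed.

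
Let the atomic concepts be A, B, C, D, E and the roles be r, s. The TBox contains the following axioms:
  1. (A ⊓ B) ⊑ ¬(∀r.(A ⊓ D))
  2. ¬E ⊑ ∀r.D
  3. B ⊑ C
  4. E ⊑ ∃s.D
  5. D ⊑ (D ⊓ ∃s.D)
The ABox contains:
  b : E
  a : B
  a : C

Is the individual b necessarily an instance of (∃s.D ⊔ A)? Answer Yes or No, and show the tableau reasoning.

1. b : (∃s.D ⊔ A)?  L(b) = {E} ∪ {(∀s.¬D ⊓ ¬A)}
   clash {D, ¬D} at an ∃-successor — b ∈ (∃s.D ⊔ A)
2. Hence b : (∃s.D ⊔ A): entailed.

Yes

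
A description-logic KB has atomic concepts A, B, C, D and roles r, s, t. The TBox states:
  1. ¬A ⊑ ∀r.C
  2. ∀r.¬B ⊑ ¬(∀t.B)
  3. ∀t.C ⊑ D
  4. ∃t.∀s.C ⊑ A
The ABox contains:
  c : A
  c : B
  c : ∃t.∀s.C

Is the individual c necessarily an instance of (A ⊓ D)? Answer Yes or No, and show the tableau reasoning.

No

1. c : (A ⊓ D)?  L(c) = {A, B, ∃t.∀s.C} ∪ {(¬A ⊔ ¬D)}
   open: L(c) ⊇ {A, B, ¬D, ∃r.B, ∃t.¬C, …} (+ ∃-successors) — c ∉ (A ⊓ D) possible
2. Hence c : (A ⊓ D): not entailed.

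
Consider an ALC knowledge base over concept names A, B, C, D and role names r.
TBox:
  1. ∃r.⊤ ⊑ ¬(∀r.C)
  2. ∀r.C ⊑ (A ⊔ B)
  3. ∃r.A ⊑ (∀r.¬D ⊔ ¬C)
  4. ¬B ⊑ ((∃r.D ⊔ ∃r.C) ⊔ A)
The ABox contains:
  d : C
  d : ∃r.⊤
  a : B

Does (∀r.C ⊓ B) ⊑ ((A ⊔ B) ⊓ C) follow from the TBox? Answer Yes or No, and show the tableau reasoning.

1. (∀r.C ⊓ B) ⊑ ((A ⊔ B) ⊓ C)  ⇔  ((∀r.C ⊓ B) ⊓ ((¬A ⊓ ¬B) ⊔ ¬C)) unsat w.r.t. T
   apply at x₀: ∀r.C⊑(A ⊔ B)
   open: L(x₀) ⊇ {B, ¬C, ∀r.C, ∀r.¬A, ∀r.⊥}
2. Hence (∀r.C ⊓ B) ⊑ ((A ⊔ B) ⊓ C): not entailed.

No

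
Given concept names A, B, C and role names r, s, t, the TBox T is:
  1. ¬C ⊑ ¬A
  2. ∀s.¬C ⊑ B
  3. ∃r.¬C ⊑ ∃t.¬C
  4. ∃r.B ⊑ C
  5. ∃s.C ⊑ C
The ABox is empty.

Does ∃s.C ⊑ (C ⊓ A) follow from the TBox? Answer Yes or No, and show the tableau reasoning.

1. ∃s.C ⊑ (C ⊓ A)  ⇔  (∃s.C ⊓ (¬C ⊔ ¬A)) unsat w.r.t. T
   apply at x₀: ∃s.C⊑C
   open: L(x₀) ⊇ {C, ¬A, ∀r.C, ∃s.C} (+ ∃-successors)
2. Hence ∃s.C ⊑ (C ⊓ A): not entailed.

No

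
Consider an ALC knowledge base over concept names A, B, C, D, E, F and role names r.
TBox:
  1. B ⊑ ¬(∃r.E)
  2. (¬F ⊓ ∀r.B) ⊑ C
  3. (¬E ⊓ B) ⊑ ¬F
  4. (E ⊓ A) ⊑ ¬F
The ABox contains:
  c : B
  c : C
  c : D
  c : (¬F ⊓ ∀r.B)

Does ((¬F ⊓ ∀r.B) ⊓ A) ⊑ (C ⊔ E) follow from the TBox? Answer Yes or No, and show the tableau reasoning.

Yes

1. ((¬F ⊓ ∀r.B) ⊓ A) ⊑ (C ⊔ E)  ⇔  (((¬F ⊓ ∀r.B) ⊓ A) ⊓ (¬C ⊓ ¬E)) unsat w.r.t. T
   all branches close; clash {C, ¬C} at x₀
2. Hence ((¬F ⊓ ∀r.B) ⊓ A) ⊑ (C ⊔ E): entailed.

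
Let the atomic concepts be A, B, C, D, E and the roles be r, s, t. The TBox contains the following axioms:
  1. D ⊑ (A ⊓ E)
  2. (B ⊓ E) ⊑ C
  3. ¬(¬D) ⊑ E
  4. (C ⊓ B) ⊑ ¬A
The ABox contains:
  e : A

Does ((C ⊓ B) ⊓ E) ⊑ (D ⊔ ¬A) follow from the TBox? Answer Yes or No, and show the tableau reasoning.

1. ((C ⊓ B) ⊓ E) ⊑ (D ⊔ ¬A)  ⇔  (((C ⊓ B) ⊓ E) ⊓ (¬D ⊓ A)) unsat w.r.t. T
   all branches close; clash {A, ¬A} at x₀
2. Hence ((C ⊓ B) ⊓ E) ⊑ (D ⊔ ¬A): entailed.

Yes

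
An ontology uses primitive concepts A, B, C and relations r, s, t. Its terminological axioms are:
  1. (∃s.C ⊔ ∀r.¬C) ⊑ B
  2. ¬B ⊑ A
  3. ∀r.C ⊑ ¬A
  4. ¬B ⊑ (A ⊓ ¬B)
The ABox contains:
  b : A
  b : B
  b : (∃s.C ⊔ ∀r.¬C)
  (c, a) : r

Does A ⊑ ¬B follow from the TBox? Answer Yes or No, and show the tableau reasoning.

No

1. A ⊑ ¬B  ⇔  (A ⊓ B) unsat w.r.t. T
   open: L(x₀) ⊇ {A, B, ∃r.¬C} (+ ∃-successors)
2. Hence A ⊑ ¬B: not entailed.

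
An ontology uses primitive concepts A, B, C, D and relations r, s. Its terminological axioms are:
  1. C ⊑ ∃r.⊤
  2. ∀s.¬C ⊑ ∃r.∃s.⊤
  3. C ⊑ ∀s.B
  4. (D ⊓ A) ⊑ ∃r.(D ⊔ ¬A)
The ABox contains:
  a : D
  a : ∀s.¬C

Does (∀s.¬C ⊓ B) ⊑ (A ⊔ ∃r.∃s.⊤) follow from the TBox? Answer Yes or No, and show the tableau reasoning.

Yes

1. (∀s.¬C ⊓ B) ⊑ (A ⊔ ∃r.∃s.⊤)  ⇔  ((∀s.¬C ⊓ B) ⊓ (¬A ⊓ ∀r.∀s.⊥)) unsat w.r.t. T
   all branches close; clash ⊥ at an ∃-successor
2. Hence (∀s.¬C ⊓ B) ⊑ (A ⊔ ∃r.∃s.⊤): entailed.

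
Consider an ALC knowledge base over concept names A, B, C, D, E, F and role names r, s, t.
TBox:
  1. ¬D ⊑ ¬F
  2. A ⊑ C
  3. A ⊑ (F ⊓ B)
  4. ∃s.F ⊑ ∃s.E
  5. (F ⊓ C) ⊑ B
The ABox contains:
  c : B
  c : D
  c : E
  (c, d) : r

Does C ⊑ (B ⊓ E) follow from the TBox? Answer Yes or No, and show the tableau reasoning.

No

1. C ⊑ (B ⊓ E)  ⇔  (C ⊓ (¬B ⊔ ¬E)) unsat w.r.t. T
   open: L(x₀) ⊇ {C, D, ¬A, ¬B, ¬F, …}
2. Hence C ⊑ (B ⊓ E): not entailed.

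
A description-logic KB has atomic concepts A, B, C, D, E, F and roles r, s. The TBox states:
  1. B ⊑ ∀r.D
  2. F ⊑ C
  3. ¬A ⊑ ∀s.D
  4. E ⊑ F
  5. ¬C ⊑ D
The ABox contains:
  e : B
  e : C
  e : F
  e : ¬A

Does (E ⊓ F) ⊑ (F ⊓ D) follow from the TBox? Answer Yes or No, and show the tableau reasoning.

1. (E ⊓ F) ⊑ (F ⊓ D)  ⇔  ((E ⊓ F) ⊓ (¬F ⊔ ¬D)) unsat w.r.t. T
   apply at x₀: F⊑C
   open: L(x₀) ⊇ {A, C, E, F, ¬B, …}
2. Hence (E ⊓ F) ⊑ (F ⊓ D): not entailed.

No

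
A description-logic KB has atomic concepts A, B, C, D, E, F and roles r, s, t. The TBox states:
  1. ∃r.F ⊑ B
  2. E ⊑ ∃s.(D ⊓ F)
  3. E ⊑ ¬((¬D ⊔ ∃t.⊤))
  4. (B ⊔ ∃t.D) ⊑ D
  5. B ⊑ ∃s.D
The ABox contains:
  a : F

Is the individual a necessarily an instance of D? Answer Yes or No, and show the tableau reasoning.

No

1. a : D?  L(a) = {F} ∪ {¬D}
   open: L(a) ⊇ {F, ¬B, ¬D, ¬E, ∀r.¬F, …} — a ∉ D possible
2. Hence a : D: not entailed.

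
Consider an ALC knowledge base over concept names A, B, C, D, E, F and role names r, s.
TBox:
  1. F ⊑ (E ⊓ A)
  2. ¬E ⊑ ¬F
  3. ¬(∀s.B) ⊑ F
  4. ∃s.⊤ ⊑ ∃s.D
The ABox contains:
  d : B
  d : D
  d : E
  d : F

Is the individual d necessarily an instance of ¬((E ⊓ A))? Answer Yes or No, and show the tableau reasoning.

No

1. d : ¬((E ⊓ A))?  L(d) = {B, D, E, F} ∪ {(E ⊓ A)}
   open: L(d) ⊇ {A, B, D, E, F, …} — d ∉ ¬((E ⊓ A)) possible
2. Hence d : ¬((E ⊓ A)): not entailed.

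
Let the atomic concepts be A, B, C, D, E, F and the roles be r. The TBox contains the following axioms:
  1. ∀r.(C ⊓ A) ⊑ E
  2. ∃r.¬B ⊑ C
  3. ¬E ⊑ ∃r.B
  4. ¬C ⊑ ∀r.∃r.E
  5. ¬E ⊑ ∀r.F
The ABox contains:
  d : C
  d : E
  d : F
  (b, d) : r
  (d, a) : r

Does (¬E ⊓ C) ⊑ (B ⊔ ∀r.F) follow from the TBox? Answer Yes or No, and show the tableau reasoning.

Yes

1. (¬E ⊓ C) ⊑ (B ⊔ ∀r.F)  ⇔  ((¬E ⊓ C) ⊓ (¬B ⊓ ∃r.¬F)) unsat w.r.t. T
   all branches close; clash {E, ¬E} at x₀
2. Hence (¬E ⊓ C) ⊑ (B ⊔ ∀r.F): entailed.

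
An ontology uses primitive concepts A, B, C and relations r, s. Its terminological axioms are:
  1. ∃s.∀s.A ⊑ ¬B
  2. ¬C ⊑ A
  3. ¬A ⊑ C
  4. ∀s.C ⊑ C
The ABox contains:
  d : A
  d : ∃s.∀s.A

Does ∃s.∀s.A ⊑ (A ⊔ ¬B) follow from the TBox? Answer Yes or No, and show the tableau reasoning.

Yes

1. ∃s.∀s.A ⊑ (A ⊔ ¬B)  ⇔  (∃s.∀s.A ⊓ (¬A ⊓ B)) unsat w.r.t. T
   all branches close; clash {B, ¬B} at x₀
2. Hence ∃s.∀s.A ⊑ (A ⊔ ¬B): entailed.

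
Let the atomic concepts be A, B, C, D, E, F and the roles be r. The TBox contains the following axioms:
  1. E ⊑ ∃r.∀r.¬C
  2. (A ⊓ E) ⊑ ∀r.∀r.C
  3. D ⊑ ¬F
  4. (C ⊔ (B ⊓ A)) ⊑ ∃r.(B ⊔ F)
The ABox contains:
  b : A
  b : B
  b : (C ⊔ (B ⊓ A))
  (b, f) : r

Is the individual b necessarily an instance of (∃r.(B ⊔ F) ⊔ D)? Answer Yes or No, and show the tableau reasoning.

1. b : (∃r.(B ⊔ F) ⊔ D)?  L(b) = {A, B, (C ⊔ (B ⊓ A))} ∪ {(∀r.(¬B ⊓ ¬F) ⊓ ¬D)}
   clash {F, ¬F} at an ∃-successor — b ∈ (∃r.(B ⊔ F) ⊔ D)
2. Hence b : (∃r.(B ⊔ F) ⊔ D): entailed.

Yes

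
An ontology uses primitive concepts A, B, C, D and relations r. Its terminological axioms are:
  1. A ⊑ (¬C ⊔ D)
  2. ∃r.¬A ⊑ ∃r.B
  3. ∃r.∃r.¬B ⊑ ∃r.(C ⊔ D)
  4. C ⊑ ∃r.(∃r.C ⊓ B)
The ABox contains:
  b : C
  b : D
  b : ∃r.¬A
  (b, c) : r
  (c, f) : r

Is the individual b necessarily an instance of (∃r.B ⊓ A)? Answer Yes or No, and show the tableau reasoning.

No

1. b : (∃r.B ⊓ A)?  L(b) = {C, D, ∃r.¬A} ∪ {(∀r.¬B ⊔ ¬A)}
   apply at b: ∃r.¬A⊑∃r.B; C⊑∃r.(∃r.C ⊓ B)
   open: L(b) ⊇ {C, D, ¬A, ∀r.∀r.B, ∃r.(∃r.C ⊓ B), …} (+ ∃-successors) — b ∉ (∃r.B ⊓ A) possible
2. Hence b : (∃r.B ⊓ A): not entailed.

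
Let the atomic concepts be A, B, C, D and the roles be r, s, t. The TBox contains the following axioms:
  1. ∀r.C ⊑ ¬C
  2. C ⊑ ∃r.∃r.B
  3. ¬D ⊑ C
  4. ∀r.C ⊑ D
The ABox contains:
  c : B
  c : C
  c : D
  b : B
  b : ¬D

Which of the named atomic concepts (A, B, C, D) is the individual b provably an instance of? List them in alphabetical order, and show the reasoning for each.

1. b : A?  L(b) = {B, ¬D} ∪ {¬A}
   apply at b: ¬D⊑C
   open: L(b) ⊇ {B, C, ¬A, ¬D, ∃r.¬C, …} (+ ∃-successors) — b ∉ A possible
2. b : B?  L(b) = {B, ¬D} ∪ {¬B}
   clash {B, ¬B} at b — b ∈ B
3. b : C?  L(b) = {B, ¬D} ∪ {¬C}
   clash {C, ¬C} at b — b ∈ C
4. b : D?  L(b) = {B, ¬D} ∪ {¬D}
   apply at b: ¬D⊑C
   open: L(b) ⊇ {B, C, ¬D, ∃r.¬C, ∃r.∃r.B} (+ ∃-successors) — b ∉ D possible
5. Entailed for b: {B, C}

{B, C}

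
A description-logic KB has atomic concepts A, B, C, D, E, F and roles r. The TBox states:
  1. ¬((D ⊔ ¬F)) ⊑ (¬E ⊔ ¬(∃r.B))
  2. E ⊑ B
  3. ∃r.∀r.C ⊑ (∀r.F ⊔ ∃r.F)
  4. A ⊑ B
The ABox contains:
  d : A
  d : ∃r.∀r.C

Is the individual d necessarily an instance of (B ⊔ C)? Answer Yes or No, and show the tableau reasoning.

Yes

1. d : (B ⊔ C)?  L(d) = {A, ∃r.∀r.C} ∪ {(¬B ⊓ ¬C)}
   clash {B, ¬B} at d — d ∈ (B ⊔ C)
2. Hence d : (B ⊔ C): entailed.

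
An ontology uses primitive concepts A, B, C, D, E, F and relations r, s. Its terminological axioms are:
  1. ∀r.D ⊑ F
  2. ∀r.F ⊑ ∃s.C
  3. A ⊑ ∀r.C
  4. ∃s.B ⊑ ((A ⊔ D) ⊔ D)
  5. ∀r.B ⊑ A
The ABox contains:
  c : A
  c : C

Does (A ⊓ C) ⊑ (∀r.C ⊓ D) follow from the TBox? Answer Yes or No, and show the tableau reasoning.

1. (A ⊓ C) ⊑ (∀r.C ⊓ D)  ⇔  ((A ⊓ C) ⊓ (∃r.¬C ⊔ ¬D)) unsat w.r.t. T
   apply at x₀: A⊑∀r.C
   open: L(x₀) ⊇ {A, C, ¬D, ∀r.C, ∀s.¬B, …} (+ ∃-successors)
2. Hence (A ⊓ C) ⊑ (∀r.C ⊓ D): not entailed.

No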